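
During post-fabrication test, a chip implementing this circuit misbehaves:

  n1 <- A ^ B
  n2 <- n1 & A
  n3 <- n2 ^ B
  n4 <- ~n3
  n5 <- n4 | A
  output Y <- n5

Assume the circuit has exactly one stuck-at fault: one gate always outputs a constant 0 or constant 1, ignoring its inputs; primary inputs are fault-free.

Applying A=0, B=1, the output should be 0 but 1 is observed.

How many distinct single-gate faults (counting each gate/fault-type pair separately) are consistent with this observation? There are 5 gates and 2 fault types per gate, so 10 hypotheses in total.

Fault-free: n1=1, n2=0, n3=1, n4=0, n5=0 → 0. Observed 1.
  n1 stuck-at-0: output 0 ✗
  n1 stuck-at-1: output 0 ✗
  n2 stuck-at-0: output 0 ✗
  n2 stuck-at-1: output 1 ✓
  n3 stuck-at-0: output 1 ✓
  n3 stuck-at-1: output 0 ✗
  n4 stuck-at-0: output 0 ✗
  n4 stuck-at-1: output 1 ✓
  n5 stuck-at-0: output 0 ✗
  n5 stuck-at-1: output 1 ✓
Consistent faults: {n2 stuck-at-1, n3 stuck-at-0, n4 stuck-at-1, n5 stuck-at-1} — 4 in all.

4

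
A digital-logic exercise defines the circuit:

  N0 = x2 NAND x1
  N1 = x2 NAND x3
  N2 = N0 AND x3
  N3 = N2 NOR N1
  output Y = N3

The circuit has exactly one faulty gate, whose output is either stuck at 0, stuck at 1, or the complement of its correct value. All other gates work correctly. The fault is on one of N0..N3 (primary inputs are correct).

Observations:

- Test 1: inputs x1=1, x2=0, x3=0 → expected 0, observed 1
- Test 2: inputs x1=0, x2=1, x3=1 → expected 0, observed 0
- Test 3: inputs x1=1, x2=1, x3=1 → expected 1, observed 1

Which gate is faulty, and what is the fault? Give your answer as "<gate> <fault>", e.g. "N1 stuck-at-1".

N1 stuck-at-0

Fault-free values for test 1 (x1=1, x2=0, x3=0): N0=1, N1=1, N2=0, N3=0, giving Y=0. Observed 1.
Test 1: faults giving observed 1 are {N1 stuck-at-0, N1 inverted output, N3 stuck-at-1, N3 inverted output}.
Test 2 (x1=0, x2=1, x3=1): fault-free N0=1, N1=0, N2=1, N3=0 → 0; observed 0. Eliminates N3 stuck-at-1, N3 inverted output.
Test 3 (x1=1, x2=1, x3=1): fault-free N0=0, N1=0, N2=0, N3=1 → 1; observed 1. Eliminates N1 inverted output.
Only N1 stuck-at-0 is consistent with every test.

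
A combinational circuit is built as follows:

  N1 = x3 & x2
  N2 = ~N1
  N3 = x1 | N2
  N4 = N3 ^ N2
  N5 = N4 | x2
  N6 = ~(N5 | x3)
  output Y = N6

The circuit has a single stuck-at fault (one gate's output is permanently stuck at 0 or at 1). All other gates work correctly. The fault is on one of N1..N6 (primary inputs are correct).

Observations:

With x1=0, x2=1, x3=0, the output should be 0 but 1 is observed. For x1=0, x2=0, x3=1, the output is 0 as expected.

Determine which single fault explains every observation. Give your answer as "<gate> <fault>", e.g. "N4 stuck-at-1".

N5 stuck-at-0

Fault-free values for test 1 (x1=0, x2=1, x3=0): N1=0, N2=1, N3=1, N4=0, N5=1, N6=0, giving Y=0. Observed 1.
Test 1: faults giving observed 1 are {N5 stuck-at-0, N6 stuck-at-1}.
Test 2 (x1=0, x2=0, x3=1): fault-free N1=0, N2=1, N3=1, N4=0, N5=0, N6=0 → 0; observed 0. Eliminates N6 stuck-at-1.
Only N5 stuck-at-0 is consistent with every test.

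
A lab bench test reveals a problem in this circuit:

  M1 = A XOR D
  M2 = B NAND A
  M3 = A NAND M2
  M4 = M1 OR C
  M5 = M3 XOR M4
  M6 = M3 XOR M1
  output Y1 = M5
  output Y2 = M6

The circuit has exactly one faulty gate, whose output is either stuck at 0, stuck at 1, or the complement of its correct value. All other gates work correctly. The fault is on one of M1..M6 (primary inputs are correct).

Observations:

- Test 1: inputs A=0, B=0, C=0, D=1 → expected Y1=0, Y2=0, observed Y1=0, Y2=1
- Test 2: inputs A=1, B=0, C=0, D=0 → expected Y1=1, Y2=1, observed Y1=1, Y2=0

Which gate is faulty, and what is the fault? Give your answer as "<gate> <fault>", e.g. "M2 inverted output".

M6 inverted output

Fault-free values for test 1 (A=0, B=0, C=0, D=1): M1=1, M2=1, M3=1, M4=1, M5=0, M6=0, giving Y1=0, Y2=0. Observed Y1=0, Y2=1.
Test 1: faults giving observed Y1=0, Y2=1 are {M6 stuck-at-1, M6 inverted output}.
Test 2 (A=1, B=0, C=0, D=0): fault-free M1=1, M2=1, M3=0, M4=1, M5=1, M6=1 → Y1=1, Y2=1; observed Y1=1, Y2=0. Eliminates M6 stuck-at-1.
Only M6 inverted output is consistent with every test.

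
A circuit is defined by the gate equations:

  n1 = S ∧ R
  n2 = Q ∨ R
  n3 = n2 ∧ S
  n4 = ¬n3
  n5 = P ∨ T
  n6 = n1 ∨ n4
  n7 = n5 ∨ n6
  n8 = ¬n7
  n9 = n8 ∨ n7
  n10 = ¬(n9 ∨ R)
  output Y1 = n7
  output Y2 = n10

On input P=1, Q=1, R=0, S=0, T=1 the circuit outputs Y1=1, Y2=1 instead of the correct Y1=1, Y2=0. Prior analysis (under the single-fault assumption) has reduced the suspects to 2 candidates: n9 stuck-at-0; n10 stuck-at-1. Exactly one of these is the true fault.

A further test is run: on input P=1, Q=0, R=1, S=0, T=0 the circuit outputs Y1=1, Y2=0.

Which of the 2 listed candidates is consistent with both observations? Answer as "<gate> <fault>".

n9 stuck-at-0

Evaluate each candidate on input P=1, Q=0, R=1, S=0, T=0:
  n9 stuck-at-0: n1=0, n2=1, n3=0, n4=1, n5=1, n6=1, n7=1, n8=0, n9=0 [stuck-at-0], n10=0 → Y1=1, Y2=0 — matches
  n10 stuck-at-1: n1=0, n2=1, n3=0, n4=1, n5=1, n6=1, n7=1, n8=0, n9=1, n10=1 [stuck-at-1] → Y1=1, Y2=1 — eliminated
Only n9 stuck-at-0 reproduces the observed Y1=1, Y2=0.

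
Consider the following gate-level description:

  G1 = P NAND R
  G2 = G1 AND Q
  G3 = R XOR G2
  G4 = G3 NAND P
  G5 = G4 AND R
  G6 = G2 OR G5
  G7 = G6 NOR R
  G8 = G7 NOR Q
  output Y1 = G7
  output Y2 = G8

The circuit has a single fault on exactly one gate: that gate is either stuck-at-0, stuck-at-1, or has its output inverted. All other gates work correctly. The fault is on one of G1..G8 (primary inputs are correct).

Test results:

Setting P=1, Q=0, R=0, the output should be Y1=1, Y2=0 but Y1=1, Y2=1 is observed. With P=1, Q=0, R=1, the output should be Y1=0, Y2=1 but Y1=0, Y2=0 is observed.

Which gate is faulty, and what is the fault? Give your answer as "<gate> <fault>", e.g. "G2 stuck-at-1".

Fault-free values for test 1 (P=1, Q=0, R=0): G1=1, G2=0, G3=0, G4=1, G5=0, G6=0, G7=1, G8=0, giving Y1=1, Y2=0. Observed Y1=1, Y2=1.
Test 1: faults giving observed Y1=1, Y2=1 are {G8 stuck-at-1, G8 inverted output}.
Test 2 (P=1, Q=0, R=1): fault-free G1=0, G2=0, G3=1, G4=0, G5=0, G6=0, G7=0, G8=1 → Y1=0, Y2=1; observed Y1=0, Y2=0. Eliminates G8 stuck-at-1.
Only G8 inverted output is consistent with every test.

G8 inverted output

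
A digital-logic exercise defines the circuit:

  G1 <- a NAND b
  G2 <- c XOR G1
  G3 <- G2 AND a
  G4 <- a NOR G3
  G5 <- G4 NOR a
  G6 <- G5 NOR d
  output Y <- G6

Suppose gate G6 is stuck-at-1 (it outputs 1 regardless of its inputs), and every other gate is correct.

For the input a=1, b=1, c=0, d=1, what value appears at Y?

1

Propagate with G6 forced: G1=0, G2=0, G3=0, G4=0, G5=0, G6=1 [stuck-at-1].
So Y = 1. (Without the fault it would be 0.)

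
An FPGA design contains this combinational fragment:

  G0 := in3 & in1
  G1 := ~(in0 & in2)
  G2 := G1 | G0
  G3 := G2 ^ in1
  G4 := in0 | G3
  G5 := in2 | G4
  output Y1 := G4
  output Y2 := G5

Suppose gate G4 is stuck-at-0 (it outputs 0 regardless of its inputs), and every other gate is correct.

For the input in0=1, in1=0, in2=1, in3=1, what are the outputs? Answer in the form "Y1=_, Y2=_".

Y1=0, Y2=1

Propagate with G4 forced: G0=0, G1=0, G2=0, G3=0, G4=0 [stuck-at-0], G5=1.
So the outputs are Y1=0, Y2=1. (Without the fault they would be Y1=1, Y2=1.)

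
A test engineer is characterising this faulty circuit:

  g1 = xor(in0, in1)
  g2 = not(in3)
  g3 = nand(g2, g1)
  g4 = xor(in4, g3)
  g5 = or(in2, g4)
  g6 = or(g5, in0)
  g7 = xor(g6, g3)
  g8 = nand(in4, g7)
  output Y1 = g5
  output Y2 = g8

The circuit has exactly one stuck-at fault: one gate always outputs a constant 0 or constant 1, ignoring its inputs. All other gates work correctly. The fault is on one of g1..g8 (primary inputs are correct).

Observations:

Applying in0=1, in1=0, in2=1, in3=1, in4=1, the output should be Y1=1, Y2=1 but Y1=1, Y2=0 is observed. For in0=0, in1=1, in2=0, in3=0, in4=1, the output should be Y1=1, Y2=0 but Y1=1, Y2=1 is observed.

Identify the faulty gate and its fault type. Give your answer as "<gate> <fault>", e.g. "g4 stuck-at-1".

Fault-free values for test 1 (in0=1, in1=0, in2=1, in3=1, in4=1): g1=1, g2=0, g3=1, g4=0, g5=1, g6=1, g7=0, g8=1, giving Y1=1, Y2=1. Observed Y1=1, Y2=0.
Test 1: faults giving observed Y1=1, Y2=0 are {g2 stuck-at-1, g3 stuck-at-0, g6 stuck-at-0, g7 stuck-at-1, g8 stuck-at-0}.
Test 2 (in0=0, in1=1, in2=0, in3=0, in4=1): fault-free g1=1, g2=1, g3=0, g4=1, g5=1, g6=1, g7=1, g8=0 → Y1=1, Y2=0; observed Y1=1, Y2=1. Eliminates g2 stuck-at-1, g3 stuck-at-0, g7 stuck-at-1, g8 stuck-at-0.
Only g6 stuck-at-0 is consistent with every test.

g6 stuck-at-0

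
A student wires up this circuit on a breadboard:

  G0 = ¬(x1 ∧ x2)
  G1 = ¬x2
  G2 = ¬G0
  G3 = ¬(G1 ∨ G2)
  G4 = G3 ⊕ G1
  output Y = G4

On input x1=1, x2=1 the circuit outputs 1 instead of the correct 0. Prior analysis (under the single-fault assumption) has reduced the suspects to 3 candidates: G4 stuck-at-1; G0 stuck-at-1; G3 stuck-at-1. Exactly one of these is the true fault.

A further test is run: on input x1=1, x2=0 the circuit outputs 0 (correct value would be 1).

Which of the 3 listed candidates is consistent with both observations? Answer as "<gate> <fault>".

Evaluate each candidate on input x1=1, x2=0:
  G4 stuck-at-1: G0=1, G1=1, G2=0, G3=0, G4=1 [stuck-at-1] → 1 — eliminated
  G0 stuck-at-1: G0=1 [stuck-at-1], G1=1, G2=0, G3=0, G4=1 → 1 — eliminated
  G3 stuck-at-1: G0=1, G1=1, G2=0, G3=1 [stuck-at-1], G4=0 → 0 — matches
Only G3 stuck-at-1 reproduces the observed 0.

G3 stuck-at-1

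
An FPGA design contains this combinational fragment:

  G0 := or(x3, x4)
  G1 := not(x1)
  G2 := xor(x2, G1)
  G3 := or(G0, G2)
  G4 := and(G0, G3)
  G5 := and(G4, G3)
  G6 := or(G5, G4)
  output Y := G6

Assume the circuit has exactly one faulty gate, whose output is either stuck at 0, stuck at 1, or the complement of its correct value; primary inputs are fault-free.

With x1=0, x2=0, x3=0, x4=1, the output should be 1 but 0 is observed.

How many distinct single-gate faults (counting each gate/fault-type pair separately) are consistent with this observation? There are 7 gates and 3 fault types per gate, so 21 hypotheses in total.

8

Fault-free: G0=1, G1=1, G2=1, G3=1, G4=1, G5=1, G6=1 → 1. Observed 0.
  G0: stuck-at-0, inverted output ✓; others ✗
  G1: none of the 3 fault types match ✗
  G2: none of the 3 fault types match ✗
  G3: stuck-at-0, inverted output ✓; others ✗
  G4: stuck-at-0, inverted output ✓; others ✗
  G5: none of the 3 fault types match ✗
  G6: stuck-at-0, inverted output ✓; others ✗
Consistent faults: {G0 stuck-at-0, G0 inverted output, G3 stuck-at-0, G3 inverted output, G4 stuck-at-0, G4 inverted output, G6 stuck-at-0, G6 inverted output} — 8 in all.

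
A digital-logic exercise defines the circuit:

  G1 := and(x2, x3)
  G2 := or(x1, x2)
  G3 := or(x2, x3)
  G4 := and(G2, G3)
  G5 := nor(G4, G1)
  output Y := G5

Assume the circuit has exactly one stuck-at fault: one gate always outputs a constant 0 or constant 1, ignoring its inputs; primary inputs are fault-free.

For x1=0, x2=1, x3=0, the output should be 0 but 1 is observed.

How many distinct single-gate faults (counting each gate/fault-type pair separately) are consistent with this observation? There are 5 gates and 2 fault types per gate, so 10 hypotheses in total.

Fault-free: G1=0, G2=1, G3=1, G4=1, G5=0 → 0. Observed 1.
  G1 stuck-at-0: output 0 ✗
  G1 stuck-at-1: output 0 ✗
  G2 stuck-at-0: output 1 ✓
  G2 stuck-at-1: output 0 ✗
  G3 stuck-at-0: output 1 ✓
  G3 stuck-at-1: output 0 ✗
  G4 stuck-at-0: output 1 ✓
  G4 stuck-at-1: output 0 ✗
  G5 stuck-at-0: output 0 ✗
  G5 stuck-at-1: output 1 ✓
Consistent faults: {G2 stuck-at-0, G3 stuck-at-0, G4 stuck-at-0, G5 stuck-at-1} — 4 in all.

4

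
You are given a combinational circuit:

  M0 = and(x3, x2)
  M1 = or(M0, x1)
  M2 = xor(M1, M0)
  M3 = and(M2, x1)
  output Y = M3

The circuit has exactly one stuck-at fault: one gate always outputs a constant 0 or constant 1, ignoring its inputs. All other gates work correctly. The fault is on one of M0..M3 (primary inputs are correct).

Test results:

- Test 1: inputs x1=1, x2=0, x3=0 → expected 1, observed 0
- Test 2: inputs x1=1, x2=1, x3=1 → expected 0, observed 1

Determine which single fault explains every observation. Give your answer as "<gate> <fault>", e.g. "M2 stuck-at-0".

Fault-free values for test 1 (x1=1, x2=0, x3=0): M0=0, M1=1, M2=1, M3=1, giving Y=1. Observed 0.
Test 1: faults giving observed 0 are {M0 stuck-at-1, M1 stuck-at-0, M2 stuck-at-0, M3 stuck-at-0}.
Test 2 (x1=1, x2=1, x3=1): fault-free M0=1, M1=1, M2=0, M3=0 → 0; observed 1. Eliminates M0 stuck-at-1, M2 stuck-at-0, M3 stuck-at-0.
Only M1 stuck-at-0 is consistent with every test.

M1 stuck-at-0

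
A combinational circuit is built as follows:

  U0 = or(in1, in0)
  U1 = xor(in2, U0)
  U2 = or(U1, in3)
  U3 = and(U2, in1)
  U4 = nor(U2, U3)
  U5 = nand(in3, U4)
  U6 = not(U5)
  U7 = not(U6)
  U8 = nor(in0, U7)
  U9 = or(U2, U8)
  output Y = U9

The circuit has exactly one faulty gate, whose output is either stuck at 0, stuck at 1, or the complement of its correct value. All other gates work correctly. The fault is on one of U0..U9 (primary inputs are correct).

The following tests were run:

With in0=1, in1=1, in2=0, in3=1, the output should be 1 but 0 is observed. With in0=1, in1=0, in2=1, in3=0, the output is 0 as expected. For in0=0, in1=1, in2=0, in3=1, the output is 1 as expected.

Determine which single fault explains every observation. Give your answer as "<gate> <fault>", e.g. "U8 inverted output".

U2 stuck-at-0

Fault-free values for test 1 (in0=1, in1=1, in2=0, in3=1): U0=1, U1=1, U2=1, U3=1, U4=0, U5=1, U6=0, U7=1, U8=0, U9=1, giving Y=1. Observed 0.
Test 1: faults giving observed 0 are {U2 stuck-at-0, U2 inverted output, U9 stuck-at-0, U9 inverted output}.
Test 2 (in0=1, in1=0, in2=1, in3=0): fault-free U0=1, U1=0, U2=0, U3=0, U4=1, U5=1, U6=0, U7=1, U8=0, U9=0 → 0; observed 0. Eliminates U2 inverted output, U9 inverted output.
Test 3 (in0=0, in1=1, in2=0, in3=1): fault-free U0=1, U1=1, U2=1, U3=1, U4=0, U5=1, U6=0, U7=1, U8=0, U9=1 → 1; observed 1. Eliminates U9 stuck-at-0.
Only U2 stuck-at-0 is consistent with every test.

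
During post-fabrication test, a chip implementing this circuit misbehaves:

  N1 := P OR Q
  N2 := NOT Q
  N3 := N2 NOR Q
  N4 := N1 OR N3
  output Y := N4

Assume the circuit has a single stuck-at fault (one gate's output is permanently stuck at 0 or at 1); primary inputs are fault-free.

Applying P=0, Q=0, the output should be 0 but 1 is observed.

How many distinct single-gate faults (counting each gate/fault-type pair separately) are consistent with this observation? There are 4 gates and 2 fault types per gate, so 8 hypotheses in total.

4

Fault-free: N1=0, N2=1, N3=0, N4=0 → 0. Observed 1.
  N1 stuck-at-0: output 0 ✗
  N1 stuck-at-1: output 1 ✓
  N2 stuck-at-0: output 1 ✓
  N2 stuck-at-1: output 0 ✗
  N3 stuck-at-0: output 0 ✗
  N3 stuck-at-1: output 1 ✓
  N4 stuck-at-0: output 0 ✗
  N4 stuck-at-1: output 1 ✓
Consistent faults: {N1 stuck-at-1, N2 stuck-at-0, N3 stuck-at-1, N4 stuck-at-1} — 4 in all.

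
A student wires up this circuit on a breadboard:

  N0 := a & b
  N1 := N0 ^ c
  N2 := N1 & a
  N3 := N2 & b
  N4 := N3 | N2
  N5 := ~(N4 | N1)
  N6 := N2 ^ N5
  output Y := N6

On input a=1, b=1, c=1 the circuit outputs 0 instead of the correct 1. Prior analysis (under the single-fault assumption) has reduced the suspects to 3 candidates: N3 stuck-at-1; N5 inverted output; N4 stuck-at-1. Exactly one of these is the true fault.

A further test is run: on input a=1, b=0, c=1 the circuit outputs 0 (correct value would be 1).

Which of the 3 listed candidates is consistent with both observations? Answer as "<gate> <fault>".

Evaluate each candidate on input a=1, b=0, c=1:
  N3 stuck-at-1: N0=0, N1=1, N2=1, N3=1 [stuck-at-1], N4=1, N5=0, N6=1 → 1 — eliminated
  N5 inverted output: N0=0, N1=1, N2=1, N3=0, N4=1, N5=1 [inverted output], N6=0 → 0 — matches
  N4 stuck-at-1: N0=0, N1=1, N2=1, N3=0, N4=1 [stuck-at-1], N5=0, N6=1 → 1 — eliminated
Only N5 inverted output reproduces the observed 0.

N5 inverted output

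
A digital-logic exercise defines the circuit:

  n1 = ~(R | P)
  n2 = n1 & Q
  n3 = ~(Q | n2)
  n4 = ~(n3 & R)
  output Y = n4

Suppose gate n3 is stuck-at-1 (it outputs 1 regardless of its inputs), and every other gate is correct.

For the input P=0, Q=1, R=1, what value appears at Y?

Propagate with n3 forced: n1=0, n2=0, n3=1 [stuck-at-1], n4=0.
So Y = 0. (Without the fault it would be 1.)

0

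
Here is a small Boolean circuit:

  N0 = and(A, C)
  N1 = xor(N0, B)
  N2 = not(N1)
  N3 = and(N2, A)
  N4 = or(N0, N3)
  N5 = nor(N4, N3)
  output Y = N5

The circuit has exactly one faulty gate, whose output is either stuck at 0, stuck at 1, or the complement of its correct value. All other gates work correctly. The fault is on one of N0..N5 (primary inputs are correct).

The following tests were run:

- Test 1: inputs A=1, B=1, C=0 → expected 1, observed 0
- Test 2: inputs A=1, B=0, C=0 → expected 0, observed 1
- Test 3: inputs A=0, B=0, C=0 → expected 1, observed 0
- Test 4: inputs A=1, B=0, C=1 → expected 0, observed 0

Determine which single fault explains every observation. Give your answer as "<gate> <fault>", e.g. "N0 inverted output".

Fault-free values for test 1 (A=1, B=1, C=0): N0=0, N1=1, N2=0, N3=0, N4=0, N5=1, giving Y=1. Observed 0.
Test 1: faults giving observed 0 are {N0 stuck-at-1, N0 inverted output, N1 stuck-at-0, N1 inverted output, N2 stuck-at-1, N2 inverted output, N3 stuck-at-1, N3 inverted output, N4 stuck-at-1, N4 inverted output, N5 stuck-at-0, N5 inverted output}.
Test 2 (A=1, B=0, C=0): fault-free N0=0, N1=0, N2=1, N3=1, N4=1, N5=0 → 0; observed 1. Eliminates N0 stuck-at-1, N0 inverted output, N1 stuck-at-0, N2 stuck-at-1, N3 stuck-at-1, N4 stuck-at-1, N4 inverted output, N5 stuck-at-0.
Test 3 (A=0, B=0, C=0): fault-free N0=0, N1=0, N2=1, N3=0, N4=0, N5=1 → 1; observed 0. Eliminates N1 inverted output, N2 inverted output.
Test 4 (A=1, B=0, C=1): fault-free N0=1, N1=1, N2=0, N3=0, N4=1, N5=0 → 0; observed 0. Eliminates N5 inverted output.
Only N3 inverted output is consistent with every test.

N3 inverted output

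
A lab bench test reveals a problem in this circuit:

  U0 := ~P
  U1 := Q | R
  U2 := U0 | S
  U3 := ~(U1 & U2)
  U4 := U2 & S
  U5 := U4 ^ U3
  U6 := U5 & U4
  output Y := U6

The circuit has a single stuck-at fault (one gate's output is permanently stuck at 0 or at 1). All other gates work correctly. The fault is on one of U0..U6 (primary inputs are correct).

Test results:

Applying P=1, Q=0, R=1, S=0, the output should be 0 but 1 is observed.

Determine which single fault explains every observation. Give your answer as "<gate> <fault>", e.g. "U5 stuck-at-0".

U6 stuck-at-1

Fault-free values for test 1 (P=1, Q=0, R=1, S=0): U0=0, U1=1, U2=0, U3=1, U4=0, U5=1, U6=0, giving Y=0. Observed 1.
Test 1: faults giving observed 1 are {U6 stuck-at-1}.
Only U6 stuck-at-1 is consistent with every test.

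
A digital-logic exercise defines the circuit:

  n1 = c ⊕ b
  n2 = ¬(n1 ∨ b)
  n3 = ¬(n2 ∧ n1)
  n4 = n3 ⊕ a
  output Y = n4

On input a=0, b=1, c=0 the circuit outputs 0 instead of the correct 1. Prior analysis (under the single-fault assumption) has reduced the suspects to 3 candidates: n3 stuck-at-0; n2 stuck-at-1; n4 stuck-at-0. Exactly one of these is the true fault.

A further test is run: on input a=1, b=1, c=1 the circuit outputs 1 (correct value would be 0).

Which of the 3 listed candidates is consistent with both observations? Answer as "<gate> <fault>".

Evaluate each candidate on input a=1, b=1, c=1:
  n3 stuck-at-0: n1=0, n2=0, n3=0 [stuck-at-0], n4=1 → 1 — matches
  n2 stuck-at-1: n1=0, n2=1 [stuck-at-1], n3=1, n4=0 → 0 — eliminated
  n4 stuck-at-0: n1=0, n2=0, n3=1, n4=0 [stuck-at-0] → 0 — eliminated
Only n3 stuck-at-0 reproduces the observed 1.

n3 stuck-at-0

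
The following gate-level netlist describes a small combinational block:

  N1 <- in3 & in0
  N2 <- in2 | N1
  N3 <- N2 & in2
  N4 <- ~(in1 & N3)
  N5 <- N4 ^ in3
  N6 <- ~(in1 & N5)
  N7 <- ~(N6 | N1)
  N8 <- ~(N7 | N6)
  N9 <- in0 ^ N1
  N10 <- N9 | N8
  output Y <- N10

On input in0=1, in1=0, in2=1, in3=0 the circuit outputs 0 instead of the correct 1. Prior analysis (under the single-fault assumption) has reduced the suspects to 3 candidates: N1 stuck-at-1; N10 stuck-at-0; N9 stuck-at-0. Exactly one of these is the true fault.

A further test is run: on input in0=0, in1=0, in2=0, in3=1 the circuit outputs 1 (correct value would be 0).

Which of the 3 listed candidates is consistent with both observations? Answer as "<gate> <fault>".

Evaluate each candidate on input in0=0, in1=0, in2=0, in3=1:
  N1 stuck-at-1: N1=1 [stuck-at-1], N2=1, N3=0, N4=1, N5=0, N6=1, N7=0, N8=0, N9=1, N10=1 → 1 — matches
  N10 stuck-at-0: N1=0, N2=0, N3=0, N4=1, N5=0, N6=1, N7=0, N8=0, N9=0, N10=0 [stuck-at-0] → 0 — eliminated
  N9 stuck-at-0: N1=0, N2=0, N3=0, N4=1, N5=0, N6=1, N7=0, N8=0, N9=0 [stuck-at-0], N10=0 → 0 — eliminated
Only N1 stuck-at-1 reproduces the observed 1.

N1 stuck-at-1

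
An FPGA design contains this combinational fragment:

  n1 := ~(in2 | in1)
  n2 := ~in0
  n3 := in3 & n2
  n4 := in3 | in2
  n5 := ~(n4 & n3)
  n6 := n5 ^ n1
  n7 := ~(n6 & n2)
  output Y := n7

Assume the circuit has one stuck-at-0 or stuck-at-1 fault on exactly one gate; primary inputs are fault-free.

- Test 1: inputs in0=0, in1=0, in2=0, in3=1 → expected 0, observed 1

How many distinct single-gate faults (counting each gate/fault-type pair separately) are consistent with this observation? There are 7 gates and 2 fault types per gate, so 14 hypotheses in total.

7

Fault-free: n1=1, n2=1, n3=1, n4=1, n5=0, n6=1, n7=0 → 0. Observed 1.
  n1 stuck-at-0: output 1 ✓
  n1 stuck-at-1: output 0 ✗
  n2 stuck-at-0: output 1 ✓
  n2 stuck-at-1: output 0 ✗
  n3 stuck-at-0: output 1 ✓
  n3 stuck-at-1: output 0 ✗
  n4 stuck-at-0: output 1 ✓
  n4 stuck-at-1: output 0 ✗
  n5 stuck-at-0: output 0 ✗
  n5 stuck-at-1: output 1 ✓
  n6 stuck-at-0: output 1 ✓
  n6 stuck-at-1: output 0 ✗
  n7 stuck-at-0: output 0 ✗
  n7 stuck-at-1: output 1 ✓
Consistent faults: {n1 stuck-at-0, n2 stuck-at-0, n3 stuck-at-0, n4 stuck-at-0, n5 stuck-at-1, n6 stuck-at-0, n7 stuck-at-1} — 7 in all.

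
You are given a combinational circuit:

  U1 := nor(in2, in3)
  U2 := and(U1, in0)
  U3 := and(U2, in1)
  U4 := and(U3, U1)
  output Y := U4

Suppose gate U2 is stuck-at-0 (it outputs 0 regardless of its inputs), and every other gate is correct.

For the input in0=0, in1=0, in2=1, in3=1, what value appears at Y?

0

Propagate with U2 forced: U1=0, U2=0 [stuck-at-0], U3=0, U4=0.
So Y = 0. (Same as the fault-free value — the fault is masked on this input.)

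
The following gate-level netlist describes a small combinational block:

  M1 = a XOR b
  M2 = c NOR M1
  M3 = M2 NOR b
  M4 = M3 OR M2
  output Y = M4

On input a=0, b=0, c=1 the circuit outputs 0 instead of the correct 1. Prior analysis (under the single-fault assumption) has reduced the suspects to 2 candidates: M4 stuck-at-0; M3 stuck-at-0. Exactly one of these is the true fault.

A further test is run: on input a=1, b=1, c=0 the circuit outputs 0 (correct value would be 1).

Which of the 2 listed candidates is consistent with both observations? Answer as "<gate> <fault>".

M4 stuck-at-0

Evaluate each candidate on input a=1, b=1, c=0:
  M4 stuck-at-0: M1=0, M2=1, M3=0, M4=0 [stuck-at-0] → 0 — matches
  M3 stuck-at-0: M1=0, M2=1, M3=0 [stuck-at-0], M4=1 → 1 — eliminated
Only M4 stuck-at-0 reproduces the observed 0.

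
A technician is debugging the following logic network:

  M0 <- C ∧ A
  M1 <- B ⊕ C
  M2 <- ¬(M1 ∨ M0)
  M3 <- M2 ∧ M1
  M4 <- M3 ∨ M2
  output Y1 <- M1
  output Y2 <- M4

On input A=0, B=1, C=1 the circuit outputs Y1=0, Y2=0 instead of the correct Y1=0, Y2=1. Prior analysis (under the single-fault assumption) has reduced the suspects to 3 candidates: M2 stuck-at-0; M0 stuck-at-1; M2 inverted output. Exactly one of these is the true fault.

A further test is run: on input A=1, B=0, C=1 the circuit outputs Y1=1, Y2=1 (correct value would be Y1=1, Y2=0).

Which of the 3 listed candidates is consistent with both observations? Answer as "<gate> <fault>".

M2 inverted output

Evaluate each candidate on input A=1, B=0, C=1:
  M2 stuck-at-0: M0=1, M1=1, M2=0 [stuck-at-0], M3=0, M4=0 → Y1=1, Y2=0 — eliminated
  M0 stuck-at-1: M0=1 [stuck-at-1], M1=1, M2=0, M3=0, M4=0 → Y1=1, Y2=0 — eliminated
  M2 inverted output: M0=1, M1=1, M2=1 [inverted output], M3=1, M4=1 → Y1=1, Y2=1 — matches
Only M2 inverted output reproduces the observed Y1=1, Y2=1.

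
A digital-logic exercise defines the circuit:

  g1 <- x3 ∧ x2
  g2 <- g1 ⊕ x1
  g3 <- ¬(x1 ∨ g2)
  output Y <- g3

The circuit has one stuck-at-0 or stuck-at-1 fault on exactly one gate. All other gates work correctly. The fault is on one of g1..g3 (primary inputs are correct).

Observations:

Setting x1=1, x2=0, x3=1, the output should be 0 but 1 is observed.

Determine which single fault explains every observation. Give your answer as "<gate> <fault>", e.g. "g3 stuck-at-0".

Fault-free values for test 1 (x1=1, x2=0, x3=1): g1=0, g2=1, g3=0, giving Y=0. Observed 1.
Test 1: faults giving observed 1 are {g3 stuck-at-1}.
Only g3 stuck-at-1 is consistent with every test.

g3 stuck-at-1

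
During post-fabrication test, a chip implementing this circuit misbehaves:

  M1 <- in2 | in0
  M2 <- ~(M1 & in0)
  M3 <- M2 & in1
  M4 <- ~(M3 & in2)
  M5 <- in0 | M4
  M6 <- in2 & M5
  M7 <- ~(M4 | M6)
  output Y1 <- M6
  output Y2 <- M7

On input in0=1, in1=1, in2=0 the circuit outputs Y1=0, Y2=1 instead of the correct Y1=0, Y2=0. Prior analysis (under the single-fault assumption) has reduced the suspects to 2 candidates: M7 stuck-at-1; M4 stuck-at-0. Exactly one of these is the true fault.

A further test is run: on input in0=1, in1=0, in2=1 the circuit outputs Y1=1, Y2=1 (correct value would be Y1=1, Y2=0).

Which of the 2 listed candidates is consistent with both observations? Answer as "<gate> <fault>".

M7 stuck-at-1

Evaluate each candidate on input in0=1, in1=0, in2=1:
  M7 stuck-at-1: M1=1, M2=0, M3=0, M4=1, M5=1, M6=1, M7=1 [stuck-at-1] → Y1=1, Y2=1 — matches
  M4 stuck-at-0: M1=1, M2=0, M3=0, M4=0 [stuck-at-0], M5=1, M6=1, M7=0 → Y1=1, Y2=0 — eliminated
Only M7 stuck-at-1 reproduces the observed Y1=1, Y2=1.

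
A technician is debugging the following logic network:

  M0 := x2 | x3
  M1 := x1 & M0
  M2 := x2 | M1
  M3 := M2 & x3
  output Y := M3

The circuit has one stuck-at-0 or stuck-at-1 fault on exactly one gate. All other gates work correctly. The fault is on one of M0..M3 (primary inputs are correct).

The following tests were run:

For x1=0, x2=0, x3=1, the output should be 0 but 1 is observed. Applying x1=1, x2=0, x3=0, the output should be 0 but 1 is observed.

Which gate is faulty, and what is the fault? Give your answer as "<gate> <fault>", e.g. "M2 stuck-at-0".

Fault-free values for test 1 (x1=0, x2=0, x3=1): M0=1, M1=0, M2=0, M3=0, giving Y=0. Observed 1.
Test 1: faults giving observed 1 are {M1 stuck-at-1, M2 stuck-at-1, M3 stuck-at-1}.
Test 2 (x1=1, x2=0, x3=0): fault-free M0=0, M1=0, M2=0, M3=0 → 0; observed 1. Eliminates M1 stuck-at-1, M2 stuck-at-1.
Only M3 stuck-at-1 is consistent with every test.

M3 stuck-at-1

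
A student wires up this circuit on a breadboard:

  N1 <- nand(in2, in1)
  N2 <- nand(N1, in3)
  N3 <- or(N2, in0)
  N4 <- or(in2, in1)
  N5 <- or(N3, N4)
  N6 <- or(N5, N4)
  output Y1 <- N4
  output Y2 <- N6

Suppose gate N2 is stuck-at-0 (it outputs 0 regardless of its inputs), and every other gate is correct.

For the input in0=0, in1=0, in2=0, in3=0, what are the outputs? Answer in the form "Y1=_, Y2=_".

Y1=0, Y2=0

Propagate with N2 forced: N1=1, N2=0 [stuck-at-0], N3=0, N4=0, N5=0, N6=0.
So the outputs are Y1=0, Y2=0. (Without the fault they would be Y1=0, Y2=1.)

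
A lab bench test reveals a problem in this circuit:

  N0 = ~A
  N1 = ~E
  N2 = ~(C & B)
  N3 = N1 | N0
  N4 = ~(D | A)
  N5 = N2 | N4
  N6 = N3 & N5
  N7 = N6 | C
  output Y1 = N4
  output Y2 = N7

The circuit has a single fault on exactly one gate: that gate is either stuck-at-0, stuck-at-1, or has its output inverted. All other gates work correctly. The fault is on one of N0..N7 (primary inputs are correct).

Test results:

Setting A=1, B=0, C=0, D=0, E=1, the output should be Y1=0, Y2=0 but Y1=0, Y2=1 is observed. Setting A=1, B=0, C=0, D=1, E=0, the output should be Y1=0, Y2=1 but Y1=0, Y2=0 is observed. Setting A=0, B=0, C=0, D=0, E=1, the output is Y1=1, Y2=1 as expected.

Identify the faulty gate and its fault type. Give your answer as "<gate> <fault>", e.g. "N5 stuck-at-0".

Fault-free values for test 1 (A=1, B=0, C=0, D=0, E=1): N0=0, N1=0, N2=1, N3=0, N4=0, N5=1, N6=0, N7=0, giving Y1=0, Y2=0. Observed Y1=0, Y2=1.
Test 1: faults giving observed Y1=0, Y2=1 are {N0 stuck-at-1, N0 inverted output, N1 stuck-at-1, N1 inverted output, N3 stuck-at-1, N3 inverted output, N6 stuck-at-1, N6 inverted output, N7 stuck-at-1, N7 inverted output}.
Test 2 (A=1, B=0, C=0, D=1, E=0): fault-free N0=0, N1=1, N2=1, N3=1, N4=0, N5=1, N6=1, N7=1 → Y1=0, Y2=1; observed Y1=0, Y2=0. Eliminates N0 stuck-at-1, N0 inverted output, N1 stuck-at-1, N3 stuck-at-1, N6 stuck-at-1, N7 stuck-at-1.
Test 3 (A=0, B=0, C=0, D=0, E=1): fault-free N0=1, N1=0, N2=1, N3=1, N4=1, N5=1, N6=1, N7=1 → Y1=1, Y2=1; observed Y1=1, Y2=1. Eliminates N3 inverted output, N6 inverted output, N7 inverted output.
Only N1 inverted output is consistent with every test.

N1 inverted output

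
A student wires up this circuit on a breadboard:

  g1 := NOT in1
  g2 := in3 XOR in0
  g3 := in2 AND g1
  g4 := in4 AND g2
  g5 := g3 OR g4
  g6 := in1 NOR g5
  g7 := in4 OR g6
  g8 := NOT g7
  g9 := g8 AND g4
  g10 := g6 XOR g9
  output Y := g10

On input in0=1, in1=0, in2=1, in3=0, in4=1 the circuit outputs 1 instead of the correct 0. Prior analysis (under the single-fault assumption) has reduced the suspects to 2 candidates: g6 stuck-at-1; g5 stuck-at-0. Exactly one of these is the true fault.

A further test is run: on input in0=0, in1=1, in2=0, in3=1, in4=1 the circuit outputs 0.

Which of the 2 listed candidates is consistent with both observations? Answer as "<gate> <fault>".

Evaluate each candidate on input in0=0, in1=1, in2=0, in3=1, in4=1:
  g6 stuck-at-1: g1=0, g2=1, g3=0, g4=1, g5=1, g6=1 [stuck-at-1], g7=1, g8=0, g9=0, g10=1 → 1 — eliminated
  g5 stuck-at-0: g1=0, g2=1, g3=0, g4=1, g5=0 [stuck-at-0], g6=0, g7=1, g8=0, g9=0, g10=0 → 0 — matches
Only g5 stuck-at-0 reproduces the observed 0.

g5 stuck-at-0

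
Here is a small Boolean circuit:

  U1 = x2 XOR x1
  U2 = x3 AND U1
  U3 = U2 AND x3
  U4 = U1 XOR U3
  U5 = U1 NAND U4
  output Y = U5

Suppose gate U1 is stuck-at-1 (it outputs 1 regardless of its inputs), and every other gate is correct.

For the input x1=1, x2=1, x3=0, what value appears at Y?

0

Propagate with U1 forced: U1=1 [stuck-at-1], U2=0, U3=0, U4=1, U5=0.
So Y = 0. (Without the fault it would be 1.)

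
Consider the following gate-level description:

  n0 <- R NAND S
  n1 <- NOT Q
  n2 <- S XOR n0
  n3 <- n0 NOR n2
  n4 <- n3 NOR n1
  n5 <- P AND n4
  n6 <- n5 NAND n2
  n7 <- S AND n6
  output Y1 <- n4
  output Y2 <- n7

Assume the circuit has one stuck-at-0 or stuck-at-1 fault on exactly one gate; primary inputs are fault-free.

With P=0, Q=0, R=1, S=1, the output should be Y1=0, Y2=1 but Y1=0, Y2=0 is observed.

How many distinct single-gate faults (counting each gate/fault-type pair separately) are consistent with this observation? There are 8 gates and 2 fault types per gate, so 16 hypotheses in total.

Fault-free: n0=0, n1=1, n2=1, n3=0, n4=0, n5=0, n6=1, n7=1 → Y1=0, Y2=1. Observed Y1=0, Y2=0.
  n0: none of the 2 fault types match ✗
  n1: none of the 2 fault types match ✗
  n2: none of the 2 fault types match ✗
  n3: none of the 2 fault types match ✗
  n4: none of the 2 fault types match ✗
  n5: stuck-at-1 ✓; others ✗
  n6: stuck-at-0 ✓; others ✗
  n7: stuck-at-0 ✓; others ✗
Consistent faults: {n5 stuck-at-1, n6 stuck-at-0, n7 stuck-at-0} — 3 in all.

3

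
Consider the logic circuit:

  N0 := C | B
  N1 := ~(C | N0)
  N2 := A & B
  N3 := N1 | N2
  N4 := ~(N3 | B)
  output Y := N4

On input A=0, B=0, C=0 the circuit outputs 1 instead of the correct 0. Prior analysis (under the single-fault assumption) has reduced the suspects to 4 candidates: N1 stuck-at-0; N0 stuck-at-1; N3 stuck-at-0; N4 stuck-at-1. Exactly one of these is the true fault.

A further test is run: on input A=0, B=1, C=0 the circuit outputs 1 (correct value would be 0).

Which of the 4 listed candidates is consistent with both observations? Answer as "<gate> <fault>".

Evaluate each candidate on input A=0, B=1, C=0:
  N1 stuck-at-0: N0=1, N1=0 [stuck-at-0], N2=0, N3=0, N4=0 → 0 — eliminated
  N0 stuck-at-1: N0=1 [stuck-at-1], N1=0, N2=0, N3=0, N4=0 → 0 — eliminated
  N3 stuck-at-0: N0=1, N1=0, N2=0, N3=0 [stuck-at-0], N4=0 → 0 — eliminated
  N4 stuck-at-1: N0=1, N1=0, N2=0, N3=0, N4=1 [stuck-at-1] → 1 — matches
Only N4 stuck-at-1 reproduces the observed 1.

N4 stuck-at-1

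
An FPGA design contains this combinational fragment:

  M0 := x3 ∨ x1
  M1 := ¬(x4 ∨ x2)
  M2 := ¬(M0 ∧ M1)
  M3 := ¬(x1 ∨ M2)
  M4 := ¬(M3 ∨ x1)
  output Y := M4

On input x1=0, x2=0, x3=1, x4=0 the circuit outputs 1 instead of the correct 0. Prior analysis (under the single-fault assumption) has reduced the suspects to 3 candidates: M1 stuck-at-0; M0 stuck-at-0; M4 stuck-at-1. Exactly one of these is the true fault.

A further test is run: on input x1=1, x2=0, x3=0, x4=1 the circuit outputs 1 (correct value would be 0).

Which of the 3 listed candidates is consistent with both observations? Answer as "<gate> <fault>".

M4 stuck-at-1

Evaluate each candidate on input x1=1, x2=0, x3=0, x4=1:
  M1 stuck-at-0: M0=1, M1=0 [stuck-at-0], M2=1, M3=0, M4=0 → 0 — eliminated
  M0 stuck-at-0: M0=0 [stuck-at-0], M1=0, M2=1, M3=0, M4=0 → 0 — eliminated
  M4 stuck-at-1: M0=1, M1=0, M2=1, M3=0, M4=1 [stuck-at-1] → 1 — matches
Only M4 stuck-at-1 reproduces the observed 1.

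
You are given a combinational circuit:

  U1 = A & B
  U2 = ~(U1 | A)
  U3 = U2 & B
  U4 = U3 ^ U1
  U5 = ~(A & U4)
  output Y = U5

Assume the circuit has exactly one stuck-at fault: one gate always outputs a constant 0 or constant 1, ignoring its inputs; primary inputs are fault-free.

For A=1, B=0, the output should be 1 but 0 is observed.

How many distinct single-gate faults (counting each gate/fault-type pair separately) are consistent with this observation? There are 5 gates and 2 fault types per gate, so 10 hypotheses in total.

4

Fault-free: U1=0, U2=0, U3=0, U4=0, U5=1 → 1. Observed 0.
  U1 stuck-at-0: output 1 ✗
  U1 stuck-at-1: output 0 ✓
  U2 stuck-at-0: output 1 ✗
  U2 stuck-at-1: output 1 ✗
  U3 stuck-at-0: output 1 ✗
  U3 stuck-at-1: output 0 ✓
  U4 stuck-at-0: output 1 ✗
  U4 stuck-at-1: output 0 ✓
  U5 stuck-at-0: output 0 ✓
  U5 stuck-at-1: output 1 ✗
Consistent faults: {U1 stuck-at-1, U3 stuck-at-1, U4 stuck-at-1, U5 stuck-at-0} — 4 in all.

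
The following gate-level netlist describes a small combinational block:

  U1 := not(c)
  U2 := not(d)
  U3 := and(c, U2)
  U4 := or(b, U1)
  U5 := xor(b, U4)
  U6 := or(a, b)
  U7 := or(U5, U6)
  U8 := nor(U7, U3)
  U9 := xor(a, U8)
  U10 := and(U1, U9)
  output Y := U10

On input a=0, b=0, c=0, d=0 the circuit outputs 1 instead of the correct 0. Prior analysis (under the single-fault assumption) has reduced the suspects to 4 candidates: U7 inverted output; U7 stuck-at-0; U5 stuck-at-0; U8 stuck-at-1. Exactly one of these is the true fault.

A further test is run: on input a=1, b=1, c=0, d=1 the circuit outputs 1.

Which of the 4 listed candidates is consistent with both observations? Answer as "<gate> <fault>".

U5 stuck-at-0

Evaluate each candidate on input a=1, b=1, c=0, d=1:
  U7 inverted output: U1=1, U2=0, U3=0, U4=1, U5=0, U6=1, U7=0 [inverted output], U8=1, U9=0, U10=0 → 0 — eliminated
  U7 stuck-at-0: U1=1, U2=0, U3=0, U4=1, U5=0, U6=1, U7=0 [stuck-at-0], U8=1, U9=0, U10=0 → 0 — eliminated
  U5 stuck-at-0: U1=1, U2=0, U3=0, U4=1, U5=0 [stuck-at-0], U6=1, U7=1, U8=0, U9=1, U10=1 → 1 — matches
  U8 stuck-at-1: U1=1, U2=0, U3=0, U4=1, U5=0, U6=1, U7=1, U8=1 [stuck-at-1], U9=0, U10=0 → 0 — eliminated
Only U5 stuck-at-0 reproduces the observed 1.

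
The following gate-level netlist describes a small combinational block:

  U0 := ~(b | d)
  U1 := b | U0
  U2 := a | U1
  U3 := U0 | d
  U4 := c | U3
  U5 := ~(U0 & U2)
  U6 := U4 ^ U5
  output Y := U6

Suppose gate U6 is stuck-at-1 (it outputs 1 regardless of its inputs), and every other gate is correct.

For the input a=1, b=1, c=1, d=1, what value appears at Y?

Propagate with U6 forced: U0=0, U1=1, U2=1, U3=1, U4=1, U5=1, U6=1 [stuck-at-1].
So Y = 1. (Without the fault it would be 0.)

1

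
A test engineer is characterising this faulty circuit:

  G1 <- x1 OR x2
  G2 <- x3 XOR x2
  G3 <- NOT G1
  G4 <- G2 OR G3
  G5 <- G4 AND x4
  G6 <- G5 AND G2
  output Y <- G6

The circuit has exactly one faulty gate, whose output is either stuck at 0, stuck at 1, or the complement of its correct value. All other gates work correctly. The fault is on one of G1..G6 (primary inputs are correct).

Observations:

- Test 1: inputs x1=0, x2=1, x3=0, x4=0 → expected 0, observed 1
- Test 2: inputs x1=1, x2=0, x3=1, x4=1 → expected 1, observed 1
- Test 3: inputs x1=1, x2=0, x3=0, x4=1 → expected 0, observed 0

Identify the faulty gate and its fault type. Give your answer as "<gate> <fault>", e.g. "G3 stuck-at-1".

Fault-free values for test 1 (x1=0, x2=1, x3=0, x4=0): G1=1, G2=1, G3=0, G4=1, G5=0, G6=0, giving Y=0. Observed 1.
Test 1: faults giving observed 1 are {G5 stuck-at-1, G5 inverted output, G6 stuck-at-1, G6 inverted output}.
Test 2 (x1=1, x2=0, x3=1, x4=1): fault-free G1=1, G2=1, G3=0, G4=1, G5=1, G6=1 → 1; observed 1. Eliminates G5 inverted output, G6 inverted output.
Test 3 (x1=1, x2=0, x3=0, x4=1): fault-free G1=1, G2=0, G3=0, G4=0, G5=0, G6=0 → 0; observed 0. Eliminates G6 stuck-at-1.
Only G5 stuck-at-1 is consistent with every test.

G5 stuck-at-1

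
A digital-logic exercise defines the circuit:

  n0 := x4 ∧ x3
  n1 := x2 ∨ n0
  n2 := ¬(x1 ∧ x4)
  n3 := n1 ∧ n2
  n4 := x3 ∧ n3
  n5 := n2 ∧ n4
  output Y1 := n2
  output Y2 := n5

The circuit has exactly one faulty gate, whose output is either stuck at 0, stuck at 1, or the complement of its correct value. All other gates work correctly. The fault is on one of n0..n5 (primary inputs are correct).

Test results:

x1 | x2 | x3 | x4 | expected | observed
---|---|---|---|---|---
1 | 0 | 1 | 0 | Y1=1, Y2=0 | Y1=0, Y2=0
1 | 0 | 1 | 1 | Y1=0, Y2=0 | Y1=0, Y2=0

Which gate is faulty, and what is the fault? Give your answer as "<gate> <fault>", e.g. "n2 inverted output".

n2 stuck-at-0

Fault-free values for test 1 (x1=1, x2=0, x3=1, x4=0): n0=0, n1=0, n2=1, n3=0, n4=0, n5=0, giving Y1=1, Y2=0. Observed Y1=0, Y2=0.
Test 1: faults giving observed Y1=0, Y2=0 are {n2 stuck-at-0, n2 inverted output}.
Test 2 (x1=1, x2=0, x3=1, x4=1): fault-free n0=1, n1=1, n2=0, n3=0, n4=0, n5=0 → Y1=0, Y2=0; observed Y1=0, Y2=0. Eliminates n2 inverted output.
Only n2 stuck-at-0 is consistent with every test.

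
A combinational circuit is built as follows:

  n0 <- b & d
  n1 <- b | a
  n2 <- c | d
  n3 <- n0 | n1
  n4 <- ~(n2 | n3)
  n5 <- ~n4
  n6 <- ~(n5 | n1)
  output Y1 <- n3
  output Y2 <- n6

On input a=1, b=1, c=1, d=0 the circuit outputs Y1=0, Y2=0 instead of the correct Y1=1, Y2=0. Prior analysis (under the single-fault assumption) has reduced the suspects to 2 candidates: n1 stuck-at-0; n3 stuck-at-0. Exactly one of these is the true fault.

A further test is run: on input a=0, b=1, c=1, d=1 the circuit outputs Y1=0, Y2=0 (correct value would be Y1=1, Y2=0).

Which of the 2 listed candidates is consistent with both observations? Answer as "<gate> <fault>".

Evaluate each candidate on input a=0, b=1, c=1, d=1:
  n1 stuck-at-0: n0=1, n1=0 [stuck-at-0], n2=1, n3=1, n4=0, n5=1, n6=0 → Y1=1, Y2=0 — eliminated
  n3 stuck-at-0: n0=1, n1=1, n2=1, n3=0 [stuck-at-0], n4=0, n5=1, n6=0 → Y1=0, Y2=0 — matches
Only n3 stuck-at-0 reproduces the observed Y1=0, Y2=0.

n3 stuck-at-0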